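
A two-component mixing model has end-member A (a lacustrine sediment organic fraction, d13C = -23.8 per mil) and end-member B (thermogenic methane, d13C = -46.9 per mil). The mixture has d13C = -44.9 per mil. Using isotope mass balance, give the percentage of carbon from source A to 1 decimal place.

8.7%

δ_mix = f_A·δ_A + (1 − f_A)·δ_B  ⇒  f_A = (δ_mix − δ_B)/(δ_A − δ_B)
f_A = (-44.9 − (-46.9)) / (-23.8 − (-46.9))
f_A = 2.0 / 23.1 = 0.0866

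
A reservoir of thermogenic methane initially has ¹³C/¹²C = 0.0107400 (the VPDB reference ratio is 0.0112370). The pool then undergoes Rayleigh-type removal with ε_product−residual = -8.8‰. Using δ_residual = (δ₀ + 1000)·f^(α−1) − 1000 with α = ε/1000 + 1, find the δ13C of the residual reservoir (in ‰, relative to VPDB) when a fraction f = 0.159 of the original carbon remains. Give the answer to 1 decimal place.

-28.6‰

δ₀ = (0.0107400/0.0112370 − 1)×1000 = (0.955771 − 1)×1000 = -44.229‰
α − 1 = ε/1000 = -0.0088
f^(α−1) = 0.159^(-0.0088) = 1.016314
δ_res = (-44.229 + 1000) × 1.016314 − 1000 = 971.363 − 1000 = -28.64‰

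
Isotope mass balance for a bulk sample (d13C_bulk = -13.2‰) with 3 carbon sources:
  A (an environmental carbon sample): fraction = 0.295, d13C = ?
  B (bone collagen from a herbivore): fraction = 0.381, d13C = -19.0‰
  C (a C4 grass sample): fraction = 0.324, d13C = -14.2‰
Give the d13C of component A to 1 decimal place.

-4.6‰

Isotope mass balance: δ_bulk = Σ fᵢ·δᵢ.
-13.2 = 0.295×δ_A + 0.381×(-19.0) + 0.324×(-14.2)
0.295·δ_A = -13.2 − (-11.840) = -1.360
δ_A = -1.360 / 0.295 = -4.61‰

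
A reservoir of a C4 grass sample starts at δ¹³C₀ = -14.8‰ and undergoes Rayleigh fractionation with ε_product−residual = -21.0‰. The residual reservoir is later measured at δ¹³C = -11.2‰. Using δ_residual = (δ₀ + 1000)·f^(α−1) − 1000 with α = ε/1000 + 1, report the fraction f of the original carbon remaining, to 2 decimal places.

α − 1 = ε/1000 = -0.0210
(δ_res + 1000)/(δ₀ + 1000) = (-11.2 + 1000)/(-14.8 + 1000) = 988.8/985.2 = 1.003654
f = 1.003654^(1/-0.0210) = exp(ln(1.003654)/-0.0210) = exp(0.00365/-0.0210)
f = exp(-0.1737) = 0.8406

0.84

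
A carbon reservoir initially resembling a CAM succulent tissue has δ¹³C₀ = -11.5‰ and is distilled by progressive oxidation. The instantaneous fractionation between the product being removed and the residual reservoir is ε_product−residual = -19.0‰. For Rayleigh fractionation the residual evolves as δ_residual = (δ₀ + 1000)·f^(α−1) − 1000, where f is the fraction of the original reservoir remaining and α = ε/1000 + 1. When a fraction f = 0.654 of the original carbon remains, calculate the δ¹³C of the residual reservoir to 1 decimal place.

-3.5‰

Rayleigh residual: δ_res = (δ₀ + 1000)·f^(α−1) − 1000
α = ε/1000 + 1 = 0.98100, so α − 1 = -0.01900
f^(α−1) = 0.654^(-0.01900) = 1.008101
δ_res = (-11.5 + 1000) × 1.008101 − 1000 = 996.508 − 1000 = -3.49‰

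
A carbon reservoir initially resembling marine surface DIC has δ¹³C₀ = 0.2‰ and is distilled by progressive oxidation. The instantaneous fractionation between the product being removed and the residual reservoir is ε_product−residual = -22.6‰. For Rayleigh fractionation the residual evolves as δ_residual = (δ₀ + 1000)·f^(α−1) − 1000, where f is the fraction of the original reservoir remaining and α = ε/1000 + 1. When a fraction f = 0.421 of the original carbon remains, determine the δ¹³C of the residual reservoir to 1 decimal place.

19.9‰

Rayleigh residual: δ_res = (δ₀ + 1000)·f^(α−1) − 1000
α = ε/1000 + 1 = 0.97740, so α − 1 = -0.02260
f^(α−1) = 0.421^(-0.02260) = 1.019744
δ_res = (0.2 + 1000) × 1.019744 − 1000 = 1019.948 − 1000 = 19.95‰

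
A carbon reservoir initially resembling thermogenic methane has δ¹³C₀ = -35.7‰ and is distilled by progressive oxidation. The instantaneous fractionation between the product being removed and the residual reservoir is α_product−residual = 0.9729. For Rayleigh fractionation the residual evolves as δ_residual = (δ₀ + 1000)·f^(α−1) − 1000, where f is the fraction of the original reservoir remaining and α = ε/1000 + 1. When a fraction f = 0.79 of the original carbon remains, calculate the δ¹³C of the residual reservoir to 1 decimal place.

-29.5‰

Rayleigh residual: δ_res = (δ₀ + 1000)·f^(α−1) − 1000
α − 1 = -0.02710
f^(α−1) = 0.79^(-0.02710) = 1.006409
δ_res = (-35.7 + 1000) × 1.006409 − 1000 = 970.480 − 1000 = -29.52‰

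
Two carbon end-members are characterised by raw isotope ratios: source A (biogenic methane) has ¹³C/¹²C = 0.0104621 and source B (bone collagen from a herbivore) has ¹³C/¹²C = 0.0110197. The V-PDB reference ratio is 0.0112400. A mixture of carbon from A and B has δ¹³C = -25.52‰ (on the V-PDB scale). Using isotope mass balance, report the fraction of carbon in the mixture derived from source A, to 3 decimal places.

0.119

δ_A = (0.0104621/0.0112400 − 1)×1000 = (0.930792 − 1)×1000 = -69.208‰
δ_B = (0.0110197/0.0112400 − 1)×1000 = (0.980400 − 1)×1000 = -19.600‰
f_A = (δ_mix − δ_B)/(δ_A − δ_B) = (-25.52 − (-19.600))/(-69.208 − (-19.600))
f_A = -5.920 / -49.609 = 0.1193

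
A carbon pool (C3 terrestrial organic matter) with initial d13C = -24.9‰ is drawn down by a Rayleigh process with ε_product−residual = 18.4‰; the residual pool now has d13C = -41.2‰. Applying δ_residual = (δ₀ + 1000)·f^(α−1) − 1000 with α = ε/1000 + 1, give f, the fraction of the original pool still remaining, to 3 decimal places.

0.400

α − 1 = ε/1000 = 0.0184
(δ_res + 1000)/(δ₀ + 1000) = (-41.2 + 1000)/(-24.9 + 1000) = 958.8/975.1 = 0.983284
f = 0.983284^(1/0.0184) = exp(ln(0.983284)/0.0184) = exp(-0.01686/0.0184)
f = exp(-0.9162) = 0.4000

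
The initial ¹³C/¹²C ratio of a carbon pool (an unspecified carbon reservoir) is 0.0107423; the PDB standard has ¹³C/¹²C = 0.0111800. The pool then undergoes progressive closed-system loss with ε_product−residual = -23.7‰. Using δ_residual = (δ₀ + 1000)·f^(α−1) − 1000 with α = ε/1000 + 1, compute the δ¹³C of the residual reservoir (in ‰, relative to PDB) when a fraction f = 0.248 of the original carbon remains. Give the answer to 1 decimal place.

δ₀ = (0.0107423/0.0111800 − 1)×1000 = (0.960850 − 1)×1000 = -39.150‰
α − 1 = ε/1000 = -0.0237
f^(α−1) = 0.248^(-0.0237) = 1.033598
δ_res = (-39.150 + 1000) × 1.033598 − 1000 = 993.132 − 1000 = -6.87‰

-6.9‰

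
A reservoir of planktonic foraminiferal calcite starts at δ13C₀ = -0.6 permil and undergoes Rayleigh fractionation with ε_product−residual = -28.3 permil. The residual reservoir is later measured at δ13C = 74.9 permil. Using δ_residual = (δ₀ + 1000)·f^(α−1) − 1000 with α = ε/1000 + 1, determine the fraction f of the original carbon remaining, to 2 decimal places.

α − 1 = ε/1000 = -0.0283
(δ_res + 1000)/(δ₀ + 1000) = (74.9 + 1000)/(-0.6 + 1000) = 1074.9/999.4 = 1.075545
f = 1.075545^(1/-0.0283) = exp(ln(1.075545)/-0.0283) = exp(0.07283/-0.0283)
f = exp(-2.5734) = 0.0763

0.08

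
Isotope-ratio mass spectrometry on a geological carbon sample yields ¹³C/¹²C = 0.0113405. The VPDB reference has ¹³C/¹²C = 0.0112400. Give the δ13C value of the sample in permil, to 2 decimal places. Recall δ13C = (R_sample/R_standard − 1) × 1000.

8.94 permil

δ13C = (R_sample / R_standard − 1) × 1000
R_sample / R_standard = 0.0113405 / 0.0112400 = 1.008941
δ13C = (1.008941 − 1) × 1000 = 8.941 permil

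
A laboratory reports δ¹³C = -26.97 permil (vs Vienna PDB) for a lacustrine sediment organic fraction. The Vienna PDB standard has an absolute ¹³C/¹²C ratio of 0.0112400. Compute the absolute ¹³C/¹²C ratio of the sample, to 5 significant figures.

0.010937

R_sample = R_standard × (δ¹³C/1000 + 1)
R_sample = 0.0112400 × (-26.97/1000 + 1) = 0.0112400 × 0.973030
R_sample = 0.0109369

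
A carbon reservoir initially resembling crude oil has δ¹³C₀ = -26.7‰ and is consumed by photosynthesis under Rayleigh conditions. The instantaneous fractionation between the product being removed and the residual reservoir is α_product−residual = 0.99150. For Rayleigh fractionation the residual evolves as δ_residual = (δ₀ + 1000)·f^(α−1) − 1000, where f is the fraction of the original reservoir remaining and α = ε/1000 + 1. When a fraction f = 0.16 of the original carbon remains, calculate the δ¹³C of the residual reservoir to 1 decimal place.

Rayleigh residual: δ_res = (δ₀ + 1000)·f^(α−1) − 1000
α − 1 = -0.00850
f^(α−1) = 0.16^(-0.00850) = 1.015699
δ_res = (-26.7 + 1000) × 1.015699 − 1000 = 988.580 − 1000 = -11.42‰

-11.4‰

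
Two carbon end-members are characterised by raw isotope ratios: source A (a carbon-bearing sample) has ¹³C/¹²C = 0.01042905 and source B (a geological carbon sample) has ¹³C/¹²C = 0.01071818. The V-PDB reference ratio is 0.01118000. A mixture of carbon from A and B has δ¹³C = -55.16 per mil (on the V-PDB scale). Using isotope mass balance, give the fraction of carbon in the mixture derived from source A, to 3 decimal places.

0.536

δ_A = (0.01042905/0.01118000 − 1)×1000 = (0.932831 − 1)×1000 = -67.169 per mil
δ_B = (0.01071818/0.01118000 − 1)×1000 = (0.958692 − 1)×1000 = -41.308 per mil
f_A = (δ_mix − δ_B)/(δ_A − δ_B) = (-55.16 − (-41.308))/(-67.169 − (-41.308))
f_A = -13.852 / -25.861 = 0.5356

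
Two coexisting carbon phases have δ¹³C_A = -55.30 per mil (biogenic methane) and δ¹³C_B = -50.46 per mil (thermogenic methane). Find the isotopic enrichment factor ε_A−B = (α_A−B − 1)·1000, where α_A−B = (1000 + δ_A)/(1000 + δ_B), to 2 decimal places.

-5.10 per mil

α_A−B = (1000 + -55.30) / (1000 + -50.46) = 944.70 / 949.54 = 0.994903
ε_A−B = (0.994903 − 1) × 1000 = -5.097 per mil
(The approximation ε ≈ δ_A − δ_B would give -4.84 per mil.)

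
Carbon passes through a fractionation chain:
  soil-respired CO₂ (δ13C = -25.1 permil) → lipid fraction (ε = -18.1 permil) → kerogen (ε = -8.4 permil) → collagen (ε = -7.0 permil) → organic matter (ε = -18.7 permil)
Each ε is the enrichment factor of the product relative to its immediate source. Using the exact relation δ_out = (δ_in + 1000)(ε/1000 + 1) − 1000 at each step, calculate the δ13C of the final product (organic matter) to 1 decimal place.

-75.1 permil

step 1: δ = (-25.10 + 1000)·(-18.1/1000 + 1) − 1000 = -42.75 permil
step 2: δ = (-42.75 + 1000)·(-8.4/1000 + 1) − 1000 = -50.79 permil
step 3: δ = (-50.79 + 1000)·(-7.0/1000 + 1) − 1000 = -57.43 permil
step 4: δ = (-57.43 + 1000)·(-18.7/1000 + 1) − 1000 = -75.06 permil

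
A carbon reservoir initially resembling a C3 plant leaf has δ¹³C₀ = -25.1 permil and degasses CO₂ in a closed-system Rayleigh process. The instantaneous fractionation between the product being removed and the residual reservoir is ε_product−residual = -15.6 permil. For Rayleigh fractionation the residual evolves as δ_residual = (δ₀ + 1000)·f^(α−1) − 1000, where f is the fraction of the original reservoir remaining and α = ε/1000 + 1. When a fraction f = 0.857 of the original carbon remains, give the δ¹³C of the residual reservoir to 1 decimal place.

-22.8 permil

Rayleigh residual: δ_res = (δ₀ + 1000)·f^(α−1) − 1000
α = ε/1000 + 1 = 0.98440, so α − 1 = -0.01560
f^(α−1) = 0.857^(-0.01560) = 1.002410
δ_res = (-25.1 + 1000) × 1.002410 − 1000 = 977.250 − 1000 = -22.75 permil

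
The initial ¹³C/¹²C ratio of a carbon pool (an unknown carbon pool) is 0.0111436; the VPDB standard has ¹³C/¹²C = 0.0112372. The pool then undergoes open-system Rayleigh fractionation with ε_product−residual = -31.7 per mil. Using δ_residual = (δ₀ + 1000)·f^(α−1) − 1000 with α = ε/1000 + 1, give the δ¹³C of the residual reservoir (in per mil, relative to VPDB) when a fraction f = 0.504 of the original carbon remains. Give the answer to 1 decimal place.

13.4 per mil

δ₀ = (0.0111436/0.0112372 − 1)×1000 = (0.991671 − 1)×1000 = -8.329 per mil
α − 1 = ε/1000 = -0.0317
f^(α−1) = 0.504^(-0.0317) = 1.021958
δ_res = (-8.329 + 1000) × 1.021958 − 1000 = 1013.445 − 1000 = 13.45 per mil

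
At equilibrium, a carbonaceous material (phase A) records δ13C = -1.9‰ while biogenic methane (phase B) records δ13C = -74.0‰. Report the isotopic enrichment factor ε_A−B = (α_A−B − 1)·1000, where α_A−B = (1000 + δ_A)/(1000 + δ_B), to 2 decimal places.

α_A−B = (1000 + -1.9) / (1000 + -74.0) = 998.1 / 926.0 = 1.077862
ε_A−B = (1.077862 − 1) × 1000 = 77.862‰
(The approximation ε ≈ δ_A − δ_B would give 72.1‰.)

77.86‰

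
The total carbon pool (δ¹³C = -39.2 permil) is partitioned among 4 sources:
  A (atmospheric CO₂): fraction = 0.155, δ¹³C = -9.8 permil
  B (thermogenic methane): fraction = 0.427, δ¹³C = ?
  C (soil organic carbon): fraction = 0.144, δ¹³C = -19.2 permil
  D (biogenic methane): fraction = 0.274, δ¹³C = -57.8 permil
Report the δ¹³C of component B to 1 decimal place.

-44.7 permil

Isotope mass balance: δ_bulk = Σ fᵢ·δᵢ.
-39.2 = 0.155×(-9.8) + 0.427×δ_B + 0.144×(-19.2) + 0.274×(-57.8)
0.427·δ_B = -39.2 − (-20.121) = -19.079
δ_B = -19.079 / 0.427 = -44.68 permil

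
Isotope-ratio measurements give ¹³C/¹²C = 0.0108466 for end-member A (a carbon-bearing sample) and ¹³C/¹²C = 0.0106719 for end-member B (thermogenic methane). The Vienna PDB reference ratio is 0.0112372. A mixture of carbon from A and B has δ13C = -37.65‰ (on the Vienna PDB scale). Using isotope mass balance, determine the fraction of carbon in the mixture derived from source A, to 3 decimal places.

0.814

δ_A = (0.0108466/0.0112372 − 1)×1000 = (0.965240 − 1)×1000 = -34.760‰
δ_B = (0.0106719/0.0112372 − 1)×1000 = (0.949694 − 1)×1000 = -50.306‰
f_A = (δ_mix − δ_B)/(δ_A − δ_B) = (-37.65 − (-50.306))/(-34.760 − (-50.306))
f_A = 12.656 / 15.547 = 0.8141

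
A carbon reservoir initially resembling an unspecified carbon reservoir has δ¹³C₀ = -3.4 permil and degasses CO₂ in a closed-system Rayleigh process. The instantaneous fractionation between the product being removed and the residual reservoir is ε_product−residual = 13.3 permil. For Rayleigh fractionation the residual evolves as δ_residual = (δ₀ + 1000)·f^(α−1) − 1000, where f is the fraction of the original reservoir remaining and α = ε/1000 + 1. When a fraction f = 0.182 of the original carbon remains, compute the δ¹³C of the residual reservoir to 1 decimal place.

-25.7 permil

Rayleigh residual: δ_res = (δ₀ + 1000)·f^(α−1) − 1000
α = ε/1000 + 1 = 1.01330, so α − 1 = 0.01330
f^(α−1) = 0.182^(0.01330) = 0.977595
δ_res = (-3.4 + 1000) × 0.977595 − 1000 = 974.271 − 1000 = -25.73 permil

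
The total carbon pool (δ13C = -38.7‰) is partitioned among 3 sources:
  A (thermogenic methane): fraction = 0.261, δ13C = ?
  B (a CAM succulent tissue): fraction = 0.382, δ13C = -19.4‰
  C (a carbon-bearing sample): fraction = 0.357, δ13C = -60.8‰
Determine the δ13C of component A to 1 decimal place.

Isotope mass balance: δ_bulk = Σ fᵢ·δᵢ.
-38.7 = 0.261×δ_A + 0.382×(-19.4) + 0.357×(-60.8)
0.261·δ_A = -38.7 − (-29.116) = -9.584
δ_A = -9.584 / 0.261 = -36.72‰

-36.7‰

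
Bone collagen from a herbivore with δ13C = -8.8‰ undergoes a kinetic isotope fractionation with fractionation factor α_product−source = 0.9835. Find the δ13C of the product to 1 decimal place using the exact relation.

δ_product = (δ_source + 1000)·α − 1000
δ_product = (-8.8 + 1000) × 0.9835 − 1000
δ_product = 974.845 − 1000 = -25.15‰

-25.2‰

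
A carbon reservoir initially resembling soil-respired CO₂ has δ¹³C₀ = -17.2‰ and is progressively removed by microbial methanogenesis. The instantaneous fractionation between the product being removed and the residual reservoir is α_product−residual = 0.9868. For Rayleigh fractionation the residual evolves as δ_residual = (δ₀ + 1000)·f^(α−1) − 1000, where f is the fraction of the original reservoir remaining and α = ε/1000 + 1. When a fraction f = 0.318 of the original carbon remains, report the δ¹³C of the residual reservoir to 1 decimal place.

-2.2‰

Rayleigh residual: δ_res = (δ₀ + 1000)·f^(α−1) − 1000
α − 1 = -0.01320
f^(α−1) = 0.318^(-0.01320) = 1.015238
δ_res = (-17.2 + 1000) × 1.015238 − 1000 = 997.776 − 1000 = -2.22‰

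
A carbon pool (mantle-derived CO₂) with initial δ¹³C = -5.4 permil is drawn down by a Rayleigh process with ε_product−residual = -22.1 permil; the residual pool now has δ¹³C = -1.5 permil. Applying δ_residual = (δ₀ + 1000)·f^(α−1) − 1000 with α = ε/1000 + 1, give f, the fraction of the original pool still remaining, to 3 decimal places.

0.838

α − 1 = ε/1000 = -0.0221
(δ_res + 1000)/(δ₀ + 1000) = (-1.5 + 1000)/(-5.4 + 1000) = 998.5/994.6 = 1.003921
f = 1.003921^(1/-0.0221) = exp(ln(1.003921)/-0.0221) = exp(0.00391/-0.0221)
f = exp(-0.1771) = 0.8377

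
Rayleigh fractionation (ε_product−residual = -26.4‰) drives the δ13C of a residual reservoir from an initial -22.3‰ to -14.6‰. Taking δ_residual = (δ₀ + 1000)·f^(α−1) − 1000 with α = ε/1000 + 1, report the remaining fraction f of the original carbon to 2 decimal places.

α − 1 = ε/1000 = -0.0264
(δ_res + 1000)/(δ₀ + 1000) = (-14.6 + 1000)/(-22.3 + 1000) = 985.4/977.7 = 1.007876
f = 1.007876^(1/-0.0264) = exp(ln(1.007876)/-0.0264) = exp(0.00784/-0.0264)
f = exp(-0.2972) = 0.7429

0.74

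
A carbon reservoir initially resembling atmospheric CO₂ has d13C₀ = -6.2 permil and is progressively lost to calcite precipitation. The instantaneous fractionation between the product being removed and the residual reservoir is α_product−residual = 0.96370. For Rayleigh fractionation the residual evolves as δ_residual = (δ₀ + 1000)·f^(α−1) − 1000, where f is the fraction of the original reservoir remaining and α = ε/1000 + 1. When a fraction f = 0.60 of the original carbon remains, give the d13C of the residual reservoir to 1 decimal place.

Rayleigh residual: δ_res = (δ₀ + 1000)·f^(α−1) − 1000
α − 1 = -0.03630
f^(α−1) = 0.60^(-0.03630) = 1.018716
δ_res = (-6.2 + 1000) × 1.018716 − 1000 = 1012.400 − 1000 = 12.40 permil

12.4 permil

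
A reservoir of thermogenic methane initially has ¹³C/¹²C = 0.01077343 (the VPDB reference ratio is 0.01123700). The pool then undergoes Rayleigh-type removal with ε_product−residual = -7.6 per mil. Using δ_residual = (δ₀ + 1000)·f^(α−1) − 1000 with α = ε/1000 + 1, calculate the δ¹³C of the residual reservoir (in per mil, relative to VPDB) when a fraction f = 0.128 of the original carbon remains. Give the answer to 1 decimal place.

-26.2 per mil

δ₀ = (0.01077343/0.01123700 − 1)×1000 = (0.958746 − 1)×1000 = -41.254 per mil
α − 1 = ε/1000 = -0.0076
f^(α−1) = 0.128^(-0.0076) = 1.015746
δ_res = (-41.254 + 1000) × 1.015746 − 1000 = 973.843 − 1000 = -26.16 per mil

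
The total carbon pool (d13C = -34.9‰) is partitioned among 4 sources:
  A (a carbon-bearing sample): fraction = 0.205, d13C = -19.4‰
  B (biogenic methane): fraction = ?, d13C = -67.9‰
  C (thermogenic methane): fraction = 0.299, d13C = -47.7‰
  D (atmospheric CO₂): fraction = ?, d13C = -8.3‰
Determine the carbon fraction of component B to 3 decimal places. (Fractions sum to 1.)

Let f_B and f_D be the unknown fractions; fractions sum to 1 so f_B + f_D = 0.496.
Mass balance: Σ fᵢ·δᵢ = δ_bulk ⇒ f_B·(-67.9) + f_D·(-8.3) = -34.9 − (-18.239) = -16.661
Substitute f_D = 0.496 − f_B:
f_B·(-67.9 − -8.3) = -16.661 − 0.496×(-8.3) = -12.544
f_B = -12.544 / -59.6 = 0.2105

0.210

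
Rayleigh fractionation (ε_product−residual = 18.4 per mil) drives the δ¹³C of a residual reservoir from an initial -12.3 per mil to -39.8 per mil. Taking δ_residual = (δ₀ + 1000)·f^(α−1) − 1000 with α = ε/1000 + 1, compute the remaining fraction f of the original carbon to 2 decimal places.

0.22

α − 1 = ε/1000 = 0.0184
(δ_res + 1000)/(δ₀ + 1000) = (-39.8 + 1000)/(-12.3 + 1000) = 960.2/987.7 = 0.972158
f = 0.972158^(1/0.0184) = exp(ln(0.972158)/0.0184) = exp(-0.02824/0.0184)
f = exp(-1.5346) = 0.2155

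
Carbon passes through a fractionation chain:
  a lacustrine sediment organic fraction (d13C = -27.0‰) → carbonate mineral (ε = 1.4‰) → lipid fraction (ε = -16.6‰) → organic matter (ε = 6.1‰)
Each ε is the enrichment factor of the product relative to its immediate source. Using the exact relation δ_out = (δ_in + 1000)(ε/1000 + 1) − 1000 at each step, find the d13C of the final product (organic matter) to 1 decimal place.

-36.0‰

step 1: δ = (-27.00 + 1000)·(1.4/1000 + 1) − 1000 = -25.64‰
step 2: δ = (-25.64 + 1000)·(-16.6/1000 + 1) − 1000 = -41.81‰
step 3: δ = (-41.81 + 1000)·(6.1/1000 + 1) − 1000 = -35.97‰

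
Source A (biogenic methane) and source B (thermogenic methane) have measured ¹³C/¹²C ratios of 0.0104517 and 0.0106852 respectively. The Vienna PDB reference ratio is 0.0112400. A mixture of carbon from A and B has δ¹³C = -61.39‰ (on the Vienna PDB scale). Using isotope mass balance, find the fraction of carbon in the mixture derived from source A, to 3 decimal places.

δ_A = (0.0104517/0.0112400 − 1)×1000 = (0.929867 − 1)×1000 = -70.133‰
δ_B = (0.0106852/0.0112400 − 1)×1000 = (0.950641 − 1)×1000 = -49.359‰
f_A = (δ_mix − δ_B)/(δ_A − δ_B) = (-61.39 − (-49.359))/(-70.133 − (-49.359))
f_A = -12.031 / -20.774 = 0.5791

0.579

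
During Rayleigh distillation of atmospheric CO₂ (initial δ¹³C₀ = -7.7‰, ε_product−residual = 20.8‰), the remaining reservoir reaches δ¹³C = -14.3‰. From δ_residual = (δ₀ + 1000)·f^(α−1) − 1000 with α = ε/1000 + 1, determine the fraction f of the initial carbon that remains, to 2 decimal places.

0.73

α − 1 = ε/1000 = 0.0208
(δ_res + 1000)/(δ₀ + 1000) = (-14.3 + 1000)/(-7.7 + 1000) = 985.7/992.3 = 0.993349
f = 0.993349^(1/0.0208) = exp(ln(0.993349)/0.0208) = exp(-0.00667/0.0208)
f = exp(-0.3208) = 0.7255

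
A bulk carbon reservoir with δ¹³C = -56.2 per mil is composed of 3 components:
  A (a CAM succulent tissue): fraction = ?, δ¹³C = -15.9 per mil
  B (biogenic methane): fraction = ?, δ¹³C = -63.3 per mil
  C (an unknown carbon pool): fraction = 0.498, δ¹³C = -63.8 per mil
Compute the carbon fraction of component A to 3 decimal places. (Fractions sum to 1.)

Let f_A and f_B be the unknown fractions; fractions sum to 1 so f_A + f_B = 0.502.
Mass balance: Σ fᵢ·δᵢ = δ_bulk ⇒ f_A·(-15.9) + f_B·(-63.3) = -56.2 − (-31.772) = -24.428
Substitute f_B = 0.502 − f_A:
f_A·(-15.9 − -63.3) = -24.428 − 0.502×(-63.3) = 7.349
f_A = 7.349 / 47.4 = 0.1550

0.155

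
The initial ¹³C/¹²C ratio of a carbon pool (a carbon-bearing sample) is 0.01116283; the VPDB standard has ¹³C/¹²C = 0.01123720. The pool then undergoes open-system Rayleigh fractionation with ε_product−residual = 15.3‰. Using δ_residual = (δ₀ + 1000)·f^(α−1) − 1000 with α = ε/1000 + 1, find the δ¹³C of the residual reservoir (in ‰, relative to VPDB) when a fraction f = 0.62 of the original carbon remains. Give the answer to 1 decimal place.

δ₀ = (0.01116283/0.01123720 − 1)×1000 = (0.993382 − 1)×1000 = -6.618‰
α − 1 = ε/1000 = 0.0153
f^(α−1) = 0.62^(0.0153) = 0.992713
δ_res = (-6.618 + 1000) × 0.992713 − 1000 = 986.143 − 1000 = -13.86‰

-13.9‰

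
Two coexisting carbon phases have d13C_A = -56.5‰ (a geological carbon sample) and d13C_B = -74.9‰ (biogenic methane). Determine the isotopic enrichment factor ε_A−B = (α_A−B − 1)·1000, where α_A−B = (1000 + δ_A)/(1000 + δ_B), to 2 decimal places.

α_A−B = (1000 + -56.5) / (1000 + -74.9) = 943.5 / 925.1 = 1.019890
ε_A−B = (1.019890 − 1) × 1000 = 19.890‰
(The approximation ε ≈ δ_A − δ_B would give 18.4‰.)

19.89‰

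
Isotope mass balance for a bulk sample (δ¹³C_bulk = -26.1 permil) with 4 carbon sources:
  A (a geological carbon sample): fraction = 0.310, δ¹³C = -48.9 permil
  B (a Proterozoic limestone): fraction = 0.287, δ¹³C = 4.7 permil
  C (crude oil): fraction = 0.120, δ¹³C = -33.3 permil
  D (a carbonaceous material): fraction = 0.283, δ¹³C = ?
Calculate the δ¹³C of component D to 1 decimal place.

-29.3 permil

Isotope mass balance: δ_bulk = Σ fᵢ·δᵢ.
-26.1 = 0.310×(-48.9) + 0.287×(4.7) + 0.120×(-33.3) + 0.283×δ_D
0.283·δ_D = -26.1 − (-17.806) = -8.294
δ_D = -8.294 / 0.283 = -29.31 permil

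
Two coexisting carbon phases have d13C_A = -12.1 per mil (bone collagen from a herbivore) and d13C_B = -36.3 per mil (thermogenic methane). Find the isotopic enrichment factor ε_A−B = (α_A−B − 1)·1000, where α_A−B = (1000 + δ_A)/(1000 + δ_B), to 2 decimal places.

25.11 per mil

α_A−B = (1000 + -12.1) / (1000 + -36.3) = 987.9 / 963.7 = 1.025112
ε_A−B = (1.025112 − 1) × 1000 = 25.112 per mil
(The approximation ε ≈ δ_A − δ_B would give 24.2 per mil.)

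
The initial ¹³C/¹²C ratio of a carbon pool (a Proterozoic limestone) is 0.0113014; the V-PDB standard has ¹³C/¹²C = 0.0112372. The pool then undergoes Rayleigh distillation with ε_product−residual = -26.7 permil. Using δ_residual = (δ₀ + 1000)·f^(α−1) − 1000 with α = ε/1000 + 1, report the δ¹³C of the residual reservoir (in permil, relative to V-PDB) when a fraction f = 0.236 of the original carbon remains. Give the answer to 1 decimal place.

δ₀ = (0.0113014/0.0112372 − 1)×1000 = (1.005713 − 1)×1000 = 5.713 permil
α − 1 = ε/1000 = -0.0267
f^(α−1) = 0.236^(-0.0267) = 1.039306
δ_res = (5.713 + 1000) × 1.039306 − 1000 = 1045.243 − 1000 = 45.24 permil

45.2 permil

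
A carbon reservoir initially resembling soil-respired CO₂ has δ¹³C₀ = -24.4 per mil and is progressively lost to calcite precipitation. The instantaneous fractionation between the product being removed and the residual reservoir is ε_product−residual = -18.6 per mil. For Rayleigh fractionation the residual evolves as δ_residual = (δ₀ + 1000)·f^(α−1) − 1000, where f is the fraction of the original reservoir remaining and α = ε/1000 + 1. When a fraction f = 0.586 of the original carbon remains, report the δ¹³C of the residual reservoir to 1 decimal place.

Rayleigh residual: δ_res = (δ₀ + 1000)·f^(α−1) − 1000
α = ε/1000 + 1 = 0.98140, so α − 1 = -0.01860
f^(α−1) = 0.586^(-0.01860) = 1.009990
δ_res = (-24.4 + 1000) × 1.009990 − 1000 = 985.346 − 1000 = -14.65 per mil

-14.7 per mil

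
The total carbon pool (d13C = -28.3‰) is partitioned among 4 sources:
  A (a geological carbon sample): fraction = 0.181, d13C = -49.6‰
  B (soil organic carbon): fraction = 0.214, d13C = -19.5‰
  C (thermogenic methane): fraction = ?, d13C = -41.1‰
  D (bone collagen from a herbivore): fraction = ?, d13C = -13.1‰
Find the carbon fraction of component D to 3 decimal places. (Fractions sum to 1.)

0.347

Let f_D and f_C be the unknown fractions; fractions sum to 1 so f_D + f_C = 0.605.
Mass balance: Σ fᵢ·δᵢ = δ_bulk ⇒ f_D·(-13.1) + f_C·(-41.1) = -28.3 − (-13.151) = -15.149
Substitute f_C = 0.605 − f_D:
f_D·(-13.1 − -41.1) = -15.149 − 0.605×(-41.1) = 9.716
f_D = 9.716 / 28.0 = 0.3470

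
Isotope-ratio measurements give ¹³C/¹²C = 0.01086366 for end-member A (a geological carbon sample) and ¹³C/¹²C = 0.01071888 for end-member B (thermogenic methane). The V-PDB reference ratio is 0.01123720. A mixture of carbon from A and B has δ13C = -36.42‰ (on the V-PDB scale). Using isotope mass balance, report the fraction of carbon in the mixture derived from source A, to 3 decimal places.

0.753

δ_A = (0.01086366/0.01123720 − 1)×1000 = (0.966759 − 1)×1000 = -33.241‰
δ_B = (0.01071888/0.01123720 − 1)×1000 = (0.953875 − 1)×1000 = -46.125‰
f_A = (δ_mix − δ_B)/(δ_A − δ_B) = (-36.42 − (-46.125))/(-33.241 − (-46.125))
f_A = 9.705 / 12.884 = 0.7533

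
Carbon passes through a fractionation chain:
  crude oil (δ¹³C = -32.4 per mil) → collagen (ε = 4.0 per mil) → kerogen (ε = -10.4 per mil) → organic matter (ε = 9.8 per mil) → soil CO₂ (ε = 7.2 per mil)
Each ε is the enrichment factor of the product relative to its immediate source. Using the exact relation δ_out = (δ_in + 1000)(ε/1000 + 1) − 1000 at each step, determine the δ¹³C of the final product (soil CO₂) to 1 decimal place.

step 1: δ = (-32.40 + 1000)·(4.0/1000 + 1) − 1000 = -28.53 per mil
step 2: δ = (-28.53 + 1000)·(-10.4/1000 + 1) − 1000 = -38.63 per mil
step 3: δ = (-38.63 + 1000)·(9.8/1000 + 1) − 1000 = -29.21 per mil
step 4: δ = (-29.21 + 1000)·(7.2/1000 + 1) − 1000 = -22.22 per mil

-22.2 per mil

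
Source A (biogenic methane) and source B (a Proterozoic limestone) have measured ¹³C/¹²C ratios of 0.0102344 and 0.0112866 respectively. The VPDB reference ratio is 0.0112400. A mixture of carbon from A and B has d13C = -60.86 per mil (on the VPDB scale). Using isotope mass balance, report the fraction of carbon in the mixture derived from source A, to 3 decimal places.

δ_A = (0.0102344/0.0112400 − 1)×1000 = (0.910534 − 1)×1000 = -89.466 per mil
δ_B = (0.0112866/0.0112400 − 1)×1000 = (1.004146 − 1)×1000 = 4.146 per mil
f_A = (δ_mix − δ_B)/(δ_A − δ_B) = (-60.86 − (4.146))/(-89.466 − (4.146))
f_A = -65.006 / -93.612 = 0.6944

0.694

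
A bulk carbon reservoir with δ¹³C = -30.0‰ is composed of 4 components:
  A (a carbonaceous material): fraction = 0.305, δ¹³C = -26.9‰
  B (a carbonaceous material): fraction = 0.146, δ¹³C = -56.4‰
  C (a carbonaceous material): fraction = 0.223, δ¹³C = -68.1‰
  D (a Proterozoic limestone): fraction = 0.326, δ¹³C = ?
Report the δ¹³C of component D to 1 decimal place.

Isotope mass balance: δ_bulk = Σ fᵢ·δᵢ.
-30.0 = 0.305×(-26.9) + 0.146×(-56.4) + 0.223×(-68.1) + 0.326×δ_D
0.326·δ_D = -30.0 − (-31.625) = 1.625
δ_D = 1.625 / 0.326 = 4.99‰

5.0‰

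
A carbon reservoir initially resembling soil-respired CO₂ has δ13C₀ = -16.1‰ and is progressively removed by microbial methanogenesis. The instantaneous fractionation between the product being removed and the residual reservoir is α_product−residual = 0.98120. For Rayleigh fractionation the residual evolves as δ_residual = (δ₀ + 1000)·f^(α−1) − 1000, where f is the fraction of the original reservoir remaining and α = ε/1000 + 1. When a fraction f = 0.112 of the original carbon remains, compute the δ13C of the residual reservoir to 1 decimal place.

Rayleigh residual: δ_res = (δ₀ + 1000)·f^(α−1) − 1000
α − 1 = -0.01880
f^(α−1) = 0.112^(-0.01880) = 1.042017
δ_res = (-16.1 + 1000) × 1.042017 − 1000 = 1025.240 − 1000 = 25.24‰

25.2‰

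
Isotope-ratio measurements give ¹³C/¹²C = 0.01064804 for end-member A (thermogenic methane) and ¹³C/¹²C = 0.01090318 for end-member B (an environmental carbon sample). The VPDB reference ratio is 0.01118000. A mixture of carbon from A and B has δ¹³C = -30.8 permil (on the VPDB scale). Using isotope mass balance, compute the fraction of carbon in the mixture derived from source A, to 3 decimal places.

0.265

δ_A = (0.01064804/0.01118000 − 1)×1000 = (0.952419 − 1)×1000 = -47.581 permil
δ_B = (0.01090318/0.01118000 − 1)×1000 = (0.975240 − 1)×1000 = -24.760 permil
f_A = (δ_mix − δ_B)/(δ_A − δ_B) = (-30.8 − (-24.760))/(-47.581 − (-24.760))
f_A = -6.040 / -22.821 = 0.2647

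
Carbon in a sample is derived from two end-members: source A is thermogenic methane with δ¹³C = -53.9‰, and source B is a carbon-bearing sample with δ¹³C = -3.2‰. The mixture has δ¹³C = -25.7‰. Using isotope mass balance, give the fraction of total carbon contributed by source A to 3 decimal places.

0.444

δ_mix = f_A·δ_A + (1 − f_A)·δ_B  ⇒  f_A = (δ_mix − δ_B)/(δ_A − δ_B)
f_A = (-25.7 − (-3.2)) / (-53.9 − (-3.2))
f_A = -22.5 / -50.7 = 0.4438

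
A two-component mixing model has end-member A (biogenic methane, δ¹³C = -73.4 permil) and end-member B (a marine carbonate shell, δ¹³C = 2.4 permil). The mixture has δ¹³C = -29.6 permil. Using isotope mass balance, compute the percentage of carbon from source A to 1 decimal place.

42.2%

δ_mix = f_A·δ_A + (1 − f_A)·δ_B  ⇒  f_A = (δ_mix − δ_B)/(δ_A − δ_B)
f_A = (-29.6 − (2.4)) / (-73.4 − (2.4))
f_A = -32.0 / -75.8 = 0.4222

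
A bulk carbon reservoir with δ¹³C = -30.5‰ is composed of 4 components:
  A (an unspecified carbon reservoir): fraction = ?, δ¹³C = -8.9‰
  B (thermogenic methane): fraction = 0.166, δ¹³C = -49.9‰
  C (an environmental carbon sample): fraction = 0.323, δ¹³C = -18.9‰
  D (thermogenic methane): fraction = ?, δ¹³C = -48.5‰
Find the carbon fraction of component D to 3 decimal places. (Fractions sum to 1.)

Let f_D and f_A be the unknown fractions; fractions sum to 1 so f_D + f_A = 0.511.
Mass balance: Σ fᵢ·δᵢ = δ_bulk ⇒ f_D·(-48.5) + f_A·(-8.9) = -30.5 − (-14.388) = -16.112
Substitute f_A = 0.511 − f_D:
f_D·(-48.5 − -8.9) = -16.112 − 0.511×(-8.9) = -11.564
f_D = -11.564 / -39.6 = 0.2920

0.292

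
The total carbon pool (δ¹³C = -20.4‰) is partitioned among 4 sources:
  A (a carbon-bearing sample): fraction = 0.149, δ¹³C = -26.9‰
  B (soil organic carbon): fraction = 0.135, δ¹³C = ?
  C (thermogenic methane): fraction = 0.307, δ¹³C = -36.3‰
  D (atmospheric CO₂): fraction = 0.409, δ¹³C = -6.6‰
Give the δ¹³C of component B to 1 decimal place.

-18.9‰

Isotope mass balance: δ_bulk = Σ fᵢ·δᵢ.
-20.4 = 0.149×(-26.9) + 0.135×δ_B + 0.307×(-36.3) + 0.409×(-6.6)
0.135·δ_B = -20.4 − (-17.852) = -2.548
δ_B = -2.548 / 0.135 = -18.88‰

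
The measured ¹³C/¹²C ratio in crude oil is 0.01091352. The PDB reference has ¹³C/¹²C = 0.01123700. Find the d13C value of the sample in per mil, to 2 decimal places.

d13C = (R_sample / R_standard − 1) × 1000
R_sample / R_standard = 0.01091352 / 0.01123700 = 0.971213
d13C = (0.971213 − 1) × 1000 = -28.787 per mil

-28.79 per mil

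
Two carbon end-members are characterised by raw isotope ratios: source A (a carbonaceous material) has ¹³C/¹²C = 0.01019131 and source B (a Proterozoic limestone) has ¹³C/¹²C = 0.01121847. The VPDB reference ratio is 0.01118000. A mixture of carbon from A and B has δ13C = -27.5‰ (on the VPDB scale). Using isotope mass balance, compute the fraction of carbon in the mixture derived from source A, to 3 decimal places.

δ_A = (0.01019131/0.01118000 − 1)×1000 = (0.911566 − 1)×1000 = -88.434‰
δ_B = (0.01121847/0.01118000 − 1)×1000 = (1.003441 − 1)×1000 = 3.441‰
f_A = (δ_mix − δ_B)/(δ_A − δ_B) = (-27.5 − (3.441))/(-88.434 − (3.441))
f_A = -30.941 / -91.875 = 0.3368

0.337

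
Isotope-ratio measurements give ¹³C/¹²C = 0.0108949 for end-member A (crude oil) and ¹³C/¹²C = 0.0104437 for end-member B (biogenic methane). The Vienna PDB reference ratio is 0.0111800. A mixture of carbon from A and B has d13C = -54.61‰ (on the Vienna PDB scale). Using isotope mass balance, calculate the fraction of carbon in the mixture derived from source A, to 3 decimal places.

0.279

δ_A = (0.0108949/0.0111800 − 1)×1000 = (0.974499 − 1)×1000 = -25.501‰
δ_B = (0.0104437/0.0111800 − 1)×1000 = (0.934141 − 1)×1000 = -65.859‰
f_A = (δ_mix − δ_B)/(δ_A − δ_B) = (-54.61 − (-65.859))/(-25.501 − (-65.859))
f_A = 11.249 / 40.358 = 0.2787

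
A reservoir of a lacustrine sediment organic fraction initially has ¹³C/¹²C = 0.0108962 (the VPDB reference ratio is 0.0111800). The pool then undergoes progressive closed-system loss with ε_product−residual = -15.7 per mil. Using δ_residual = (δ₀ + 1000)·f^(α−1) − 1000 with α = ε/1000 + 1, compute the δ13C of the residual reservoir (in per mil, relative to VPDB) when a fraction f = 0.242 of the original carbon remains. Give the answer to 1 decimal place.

-3.4 per mil

δ₀ = (0.0108962/0.0111800 − 1)×1000 = (0.974615 − 1)×1000 = -25.385 per mil
α − 1 = ε/1000 = -0.0157
f^(α−1) = 0.242^(-0.0157) = 1.022525
δ_res = (-25.385 + 1000) × 1.022525 − 1000 = 996.569 − 1000 = -3.43 per mil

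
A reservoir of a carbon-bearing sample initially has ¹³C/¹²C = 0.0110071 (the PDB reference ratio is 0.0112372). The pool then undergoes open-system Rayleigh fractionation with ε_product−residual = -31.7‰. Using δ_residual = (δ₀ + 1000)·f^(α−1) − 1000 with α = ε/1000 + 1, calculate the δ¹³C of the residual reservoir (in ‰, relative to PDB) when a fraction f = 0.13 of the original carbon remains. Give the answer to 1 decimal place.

45.0‰

δ₀ = (0.0110071/0.0112372 − 1)×1000 = (0.979523 − 1)×1000 = -20.477‰
α − 1 = ε/1000 = -0.0317
f^(α−1) = 0.13^(-0.0317) = 1.066812
δ_res = (-20.477 + 1000) × 1.066812 − 1000 = 1044.968 − 1000 = 44.97‰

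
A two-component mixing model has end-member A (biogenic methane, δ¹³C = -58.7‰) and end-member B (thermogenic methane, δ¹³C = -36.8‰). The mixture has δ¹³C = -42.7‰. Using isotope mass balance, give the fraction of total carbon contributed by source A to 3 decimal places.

δ_mix = f_A·δ_A + (1 − f_A)·δ_B  ⇒  f_A = (δ_mix − δ_B)/(δ_A − δ_B)
f_A = (-42.7 − (-36.8)) / (-58.7 − (-36.8))
f_A = -5.9 / -21.9 = 0.2694

0.269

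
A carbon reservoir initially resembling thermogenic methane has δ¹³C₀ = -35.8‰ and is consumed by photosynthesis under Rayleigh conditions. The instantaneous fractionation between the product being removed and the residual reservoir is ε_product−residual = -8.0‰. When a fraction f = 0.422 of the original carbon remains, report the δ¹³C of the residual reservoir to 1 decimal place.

-29.1‰

Rayleigh residual: δ_res = (δ₀ + 1000)·f^(α−1) − 1000
α = ε/1000 + 1 = 0.99200, so α − 1 = -0.00800
f^(α−1) = 0.422^(-0.00800) = 1.006926
δ_res = (-35.8 + 1000) × 1.006926 − 1000 = 970.878 − 1000 = -29.12‰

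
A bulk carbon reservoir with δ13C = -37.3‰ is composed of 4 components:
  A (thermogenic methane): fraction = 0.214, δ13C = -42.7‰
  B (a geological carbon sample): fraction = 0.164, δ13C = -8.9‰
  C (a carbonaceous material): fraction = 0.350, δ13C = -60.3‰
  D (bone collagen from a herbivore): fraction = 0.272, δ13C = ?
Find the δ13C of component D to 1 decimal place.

Isotope mass balance: δ_bulk = Σ fᵢ·δᵢ.
-37.3 = 0.214×(-42.7) + 0.164×(-8.9) + 0.350×(-60.3) + 0.272×δ_D
0.272·δ_D = -37.3 − (-31.702) = -5.598
δ_D = -5.598 / 0.272 = -20.58‰

-20.6‰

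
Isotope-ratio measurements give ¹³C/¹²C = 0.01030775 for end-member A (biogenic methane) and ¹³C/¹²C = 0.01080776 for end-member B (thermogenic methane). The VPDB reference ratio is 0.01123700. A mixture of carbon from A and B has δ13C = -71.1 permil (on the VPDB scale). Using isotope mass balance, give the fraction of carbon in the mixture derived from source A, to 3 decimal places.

0.739

δ_A = (0.01030775/0.01123700 − 1)×1000 = (0.917304 − 1)×1000 = -82.696 permil
δ_B = (0.01080776/0.01123700 − 1)×1000 = (0.961801 − 1)×1000 = -38.199 permil
f_A = (δ_mix − δ_B)/(δ_A − δ_B) = (-71.1 − (-38.199))/(-82.696 − (-38.199))
f_A = -32.901 / -44.497 = 0.7394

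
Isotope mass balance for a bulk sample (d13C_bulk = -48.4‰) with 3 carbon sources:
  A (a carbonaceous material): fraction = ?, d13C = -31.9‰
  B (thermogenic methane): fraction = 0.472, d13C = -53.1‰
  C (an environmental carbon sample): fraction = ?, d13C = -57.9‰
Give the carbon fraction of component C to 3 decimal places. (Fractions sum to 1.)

Let f_C and f_A be the unknown fractions; fractions sum to 1 so f_C + f_A = 0.528.
Mass balance: Σ fᵢ·δᵢ = δ_bulk ⇒ f_C·(-57.9) + f_A·(-31.9) = -48.4 − (-25.063) = -23.337
Substitute f_A = 0.528 − f_C:
f_C·(-57.9 − -31.9) = -23.337 − 0.528×(-31.9) = -6.494
f_C = -6.494 / -26.0 = 0.2498

0.250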